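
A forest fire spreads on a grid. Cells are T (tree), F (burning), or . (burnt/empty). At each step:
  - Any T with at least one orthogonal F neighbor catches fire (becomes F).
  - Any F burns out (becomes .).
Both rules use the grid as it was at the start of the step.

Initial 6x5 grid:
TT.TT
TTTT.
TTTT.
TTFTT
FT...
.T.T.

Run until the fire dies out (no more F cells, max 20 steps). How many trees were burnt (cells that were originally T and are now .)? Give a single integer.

Answer: 18

Derivation:
Step 1: +5 fires, +2 burnt (F count now 5)
Step 2: +6 fires, +5 burnt (F count now 6)
Step 3: +3 fires, +6 burnt (F count now 3)
Step 4: +3 fires, +3 burnt (F count now 3)
Step 5: +1 fires, +3 burnt (F count now 1)
Step 6: +0 fires, +1 burnt (F count now 0)
Fire out after step 6
Initially T: 19, now '.': 29
Total burnt (originally-T cells now '.'): 18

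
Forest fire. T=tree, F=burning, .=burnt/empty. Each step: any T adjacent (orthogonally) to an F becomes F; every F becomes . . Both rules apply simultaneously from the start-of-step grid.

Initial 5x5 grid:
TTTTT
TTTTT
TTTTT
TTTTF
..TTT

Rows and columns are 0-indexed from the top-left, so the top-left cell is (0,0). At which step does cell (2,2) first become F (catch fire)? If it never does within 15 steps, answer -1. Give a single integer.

Step 1: cell (2,2)='T' (+3 fires, +1 burnt)
Step 2: cell (2,2)='T' (+4 fires, +3 burnt)
Step 3: cell (2,2)='F' (+5 fires, +4 burnt)
  -> target ignites at step 3
Step 4: cell (2,2)='.' (+4 fires, +5 burnt)
Step 5: cell (2,2)='.' (+3 fires, +4 burnt)
Step 6: cell (2,2)='.' (+2 fires, +3 burnt)
Step 7: cell (2,2)='.' (+1 fires, +2 burnt)
Step 8: cell (2,2)='.' (+0 fires, +1 burnt)
  fire out at step 8

3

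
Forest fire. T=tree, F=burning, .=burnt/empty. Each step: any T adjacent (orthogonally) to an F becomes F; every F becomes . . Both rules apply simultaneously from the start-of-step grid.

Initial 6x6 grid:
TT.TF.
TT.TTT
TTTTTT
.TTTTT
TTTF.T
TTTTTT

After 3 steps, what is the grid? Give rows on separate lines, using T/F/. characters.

Step 1: 5 trees catch fire, 2 burn out
  TT.F..
  TT.TFT
  TTTTTT
  .TTFTT
  TTF..T
  TTTFTT
Step 2: 9 trees catch fire, 5 burn out
  TT....
  TT.F.F
  TTTFFT
  .TF.FT
  TF...T
  TTF.FT
Step 3: 7 trees catch fire, 9 burn out
  TT....
  TT....
  TTF..F
  .F...F
  F....T
  TF...F

TT....
TT....
TTF..F
.F...F
F....T
TF...F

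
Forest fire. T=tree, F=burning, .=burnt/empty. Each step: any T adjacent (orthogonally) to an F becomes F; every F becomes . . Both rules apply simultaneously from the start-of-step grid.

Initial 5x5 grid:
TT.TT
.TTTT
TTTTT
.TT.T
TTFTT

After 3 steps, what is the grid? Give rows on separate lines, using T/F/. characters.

Step 1: 3 trees catch fire, 1 burn out
  TT.TT
  .TTTT
  TTTTT
  .TF.T
  TF.FT
Step 2: 4 trees catch fire, 3 burn out
  TT.TT
  .TTTT
  TTFTT
  .F..T
  F...F
Step 3: 4 trees catch fire, 4 burn out
  TT.TT
  .TFTT
  TF.FT
  ....F
  .....

TT.TT
.TFTT
TF.FT
....F
.....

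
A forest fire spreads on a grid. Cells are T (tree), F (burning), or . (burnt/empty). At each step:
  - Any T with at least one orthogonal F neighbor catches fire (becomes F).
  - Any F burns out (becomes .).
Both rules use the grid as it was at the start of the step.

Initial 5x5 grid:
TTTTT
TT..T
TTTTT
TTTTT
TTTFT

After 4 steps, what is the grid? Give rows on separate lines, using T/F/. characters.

Step 1: 3 trees catch fire, 1 burn out
  TTTTT
  TT..T
  TTTTT
  TTTFT
  TTF.F
Step 2: 4 trees catch fire, 3 burn out
  TTTTT
  TT..T
  TTTFT
  TTF.F
  TF...
Step 3: 4 trees catch fire, 4 burn out
  TTTTT
  TT..T
  TTF.F
  TF...
  F....
Step 4: 3 trees catch fire, 4 burn out
  TTTTT
  TT..F
  TF...
  F....
  .....

TTTTT
TT..F
TF...
F....
.....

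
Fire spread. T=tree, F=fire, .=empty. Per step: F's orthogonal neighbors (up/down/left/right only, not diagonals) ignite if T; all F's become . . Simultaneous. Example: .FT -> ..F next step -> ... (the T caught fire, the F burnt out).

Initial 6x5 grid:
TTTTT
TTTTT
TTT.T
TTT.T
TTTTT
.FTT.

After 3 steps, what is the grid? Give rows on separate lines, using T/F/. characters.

Step 1: 2 trees catch fire, 1 burn out
  TTTTT
  TTTTT
  TTT.T
  TTT.T
  TFTTT
  ..FT.
Step 2: 4 trees catch fire, 2 burn out
  TTTTT
  TTTTT
  TTT.T
  TFT.T
  F.FTT
  ...F.
Step 3: 4 trees catch fire, 4 burn out
  TTTTT
  TTTTT
  TFT.T
  F.F.T
  ...FT
  .....

TTTTT
TTTTT
TFT.T
F.F.T
...FT
.....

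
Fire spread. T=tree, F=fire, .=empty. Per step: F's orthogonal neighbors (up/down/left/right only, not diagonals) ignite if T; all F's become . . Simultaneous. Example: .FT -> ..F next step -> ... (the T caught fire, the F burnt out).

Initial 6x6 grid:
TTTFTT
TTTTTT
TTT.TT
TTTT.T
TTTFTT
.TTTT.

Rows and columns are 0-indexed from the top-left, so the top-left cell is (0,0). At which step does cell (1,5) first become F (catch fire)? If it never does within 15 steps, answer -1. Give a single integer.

Step 1: cell (1,5)='T' (+7 fires, +2 burnt)
Step 2: cell (1,5)='T' (+9 fires, +7 burnt)
Step 3: cell (1,5)='F' (+9 fires, +9 burnt)
  -> target ignites at step 3
Step 4: cell (1,5)='.' (+4 fires, +9 burnt)
Step 5: cell (1,5)='.' (+1 fires, +4 burnt)
Step 6: cell (1,5)='.' (+0 fires, +1 burnt)
  fire out at step 6

3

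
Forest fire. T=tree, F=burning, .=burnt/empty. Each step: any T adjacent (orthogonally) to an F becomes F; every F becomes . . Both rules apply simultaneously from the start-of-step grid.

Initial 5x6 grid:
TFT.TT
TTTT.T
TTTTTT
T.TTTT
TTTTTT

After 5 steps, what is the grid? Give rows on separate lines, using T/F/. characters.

Step 1: 3 trees catch fire, 1 burn out
  F.F.TT
  TFTT.T
  TTTTTT
  T.TTTT
  TTTTTT
Step 2: 3 trees catch fire, 3 burn out
  ....TT
  F.FT.T
  TFTTTT
  T.TTTT
  TTTTTT
Step 3: 3 trees catch fire, 3 burn out
  ....TT
  ...F.T
  F.FTTT
  T.TTTT
  TTTTTT
Step 4: 3 trees catch fire, 3 burn out
  ....TT
  .....T
  ...FTT
  F.FTTT
  TTTTTT
Step 5: 4 trees catch fire, 3 burn out
  ....TT
  .....T
  ....FT
  ...FTT
  FTFTTT

....TT
.....T
....FT
...FTT
FTFTTT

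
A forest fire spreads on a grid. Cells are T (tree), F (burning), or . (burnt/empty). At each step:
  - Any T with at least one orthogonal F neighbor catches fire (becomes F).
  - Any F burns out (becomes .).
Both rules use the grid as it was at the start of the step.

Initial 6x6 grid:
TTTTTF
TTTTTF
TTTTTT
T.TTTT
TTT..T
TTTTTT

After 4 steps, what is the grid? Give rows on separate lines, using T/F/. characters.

Step 1: 3 trees catch fire, 2 burn out
  TTTTF.
  TTTTF.
  TTTTTF
  T.TTTT
  TTT..T
  TTTTTT
Step 2: 4 trees catch fire, 3 burn out
  TTTF..
  TTTF..
  TTTTF.
  T.TTTF
  TTT..T
  TTTTTT
Step 3: 5 trees catch fire, 4 burn out
  TTF...
  TTF...
  TTTF..
  T.TTF.
  TTT..F
  TTTTTT
Step 4: 5 trees catch fire, 5 burn out
  TF....
  TF....
  TTF...
  T.TF..
  TTT...
  TTTTTF

TF....
TF....
TTF...
T.TF..
TTT...
TTTTTF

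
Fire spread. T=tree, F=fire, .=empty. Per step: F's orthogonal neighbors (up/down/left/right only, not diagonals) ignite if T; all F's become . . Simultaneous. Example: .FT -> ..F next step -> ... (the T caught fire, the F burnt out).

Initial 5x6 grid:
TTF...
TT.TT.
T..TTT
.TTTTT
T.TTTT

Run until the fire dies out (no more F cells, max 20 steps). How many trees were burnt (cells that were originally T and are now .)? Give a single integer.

Step 1: +1 fires, +1 burnt (F count now 1)
Step 2: +2 fires, +1 burnt (F count now 2)
Step 3: +1 fires, +2 burnt (F count now 1)
Step 4: +1 fires, +1 burnt (F count now 1)
Step 5: +0 fires, +1 burnt (F count now 0)
Fire out after step 5
Initially T: 20, now '.': 15
Total burnt (originally-T cells now '.'): 5

Answer: 5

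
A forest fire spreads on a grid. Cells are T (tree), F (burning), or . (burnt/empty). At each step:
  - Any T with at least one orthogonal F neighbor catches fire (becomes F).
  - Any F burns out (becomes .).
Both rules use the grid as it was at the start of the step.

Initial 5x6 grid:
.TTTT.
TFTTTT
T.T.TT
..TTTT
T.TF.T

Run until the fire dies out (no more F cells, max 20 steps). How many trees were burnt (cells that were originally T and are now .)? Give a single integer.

Answer: 19

Derivation:
Step 1: +5 fires, +2 burnt (F count now 5)
Step 2: +6 fires, +5 burnt (F count now 6)
Step 3: +4 fires, +6 burnt (F count now 4)
Step 4: +4 fires, +4 burnt (F count now 4)
Step 5: +0 fires, +4 burnt (F count now 0)
Fire out after step 5
Initially T: 20, now '.': 29
Total burnt (originally-T cells now '.'): 19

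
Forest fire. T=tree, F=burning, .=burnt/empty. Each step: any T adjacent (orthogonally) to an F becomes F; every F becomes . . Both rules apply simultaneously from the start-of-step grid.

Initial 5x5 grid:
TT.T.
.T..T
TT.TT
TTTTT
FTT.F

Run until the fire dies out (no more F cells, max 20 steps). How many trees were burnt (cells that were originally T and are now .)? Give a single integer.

Step 1: +3 fires, +2 burnt (F count now 3)
Step 2: +5 fires, +3 burnt (F count now 5)
Step 3: +4 fires, +5 burnt (F count now 4)
Step 4: +1 fires, +4 burnt (F count now 1)
Step 5: +1 fires, +1 burnt (F count now 1)
Step 6: +1 fires, +1 burnt (F count now 1)
Step 7: +0 fires, +1 burnt (F count now 0)
Fire out after step 7
Initially T: 16, now '.': 24
Total burnt (originally-T cells now '.'): 15

Answer: 15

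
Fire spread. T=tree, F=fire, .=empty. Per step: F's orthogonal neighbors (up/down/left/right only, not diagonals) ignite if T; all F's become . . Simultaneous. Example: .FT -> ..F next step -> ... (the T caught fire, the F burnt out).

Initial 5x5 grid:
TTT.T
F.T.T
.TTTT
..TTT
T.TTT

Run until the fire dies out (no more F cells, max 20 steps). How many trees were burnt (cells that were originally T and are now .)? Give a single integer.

Answer: 16

Derivation:
Step 1: +1 fires, +1 burnt (F count now 1)
Step 2: +1 fires, +1 burnt (F count now 1)
Step 3: +1 fires, +1 burnt (F count now 1)
Step 4: +1 fires, +1 burnt (F count now 1)
Step 5: +1 fires, +1 burnt (F count now 1)
Step 6: +3 fires, +1 burnt (F count now 3)
Step 7: +3 fires, +3 burnt (F count now 3)
Step 8: +3 fires, +3 burnt (F count now 3)
Step 9: +2 fires, +3 burnt (F count now 2)
Step 10: +0 fires, +2 burnt (F count now 0)
Fire out after step 10
Initially T: 17, now '.': 24
Total burnt (originally-T cells now '.'): 16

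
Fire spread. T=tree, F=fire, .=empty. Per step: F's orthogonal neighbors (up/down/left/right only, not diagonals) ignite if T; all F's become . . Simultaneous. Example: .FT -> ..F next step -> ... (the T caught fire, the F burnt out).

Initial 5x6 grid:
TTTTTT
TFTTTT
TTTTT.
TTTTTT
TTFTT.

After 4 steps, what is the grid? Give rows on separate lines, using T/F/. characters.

Step 1: 7 trees catch fire, 2 burn out
  TFTTTT
  F.FTTT
  TFTTT.
  TTFTTT
  TF.FT.
Step 2: 9 trees catch fire, 7 burn out
  F.FTTT
  ...FTT
  F.FTT.
  TF.FTT
  F...F.
Step 3: 5 trees catch fire, 9 burn out
  ...FTT
  ....FT
  ...FT.
  F...FT
  ......
Step 4: 4 trees catch fire, 5 burn out
  ....FT
  .....F
  ....F.
  .....F
  ......

....FT
.....F
....F.
.....F
......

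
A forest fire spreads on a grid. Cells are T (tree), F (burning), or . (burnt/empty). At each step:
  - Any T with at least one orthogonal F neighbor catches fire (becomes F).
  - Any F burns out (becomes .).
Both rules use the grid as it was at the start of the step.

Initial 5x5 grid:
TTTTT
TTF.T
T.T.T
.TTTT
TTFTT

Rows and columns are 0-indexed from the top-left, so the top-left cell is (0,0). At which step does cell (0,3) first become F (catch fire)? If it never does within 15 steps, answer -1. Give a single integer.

Step 1: cell (0,3)='T' (+6 fires, +2 burnt)
Step 2: cell (0,3)='F' (+7 fires, +6 burnt)
  -> target ignites at step 2
Step 3: cell (0,3)='.' (+4 fires, +7 burnt)
Step 4: cell (0,3)='.' (+2 fires, +4 burnt)
Step 5: cell (0,3)='.' (+0 fires, +2 burnt)
  fire out at step 5

2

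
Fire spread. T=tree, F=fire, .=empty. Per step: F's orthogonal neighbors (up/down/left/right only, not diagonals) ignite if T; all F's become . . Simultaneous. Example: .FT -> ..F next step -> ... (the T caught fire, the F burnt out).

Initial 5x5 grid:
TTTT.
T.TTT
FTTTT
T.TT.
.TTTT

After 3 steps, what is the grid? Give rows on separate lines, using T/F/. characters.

Step 1: 3 trees catch fire, 1 burn out
  TTTT.
  F.TTT
  .FTTT
  F.TT.
  .TTTT
Step 2: 2 trees catch fire, 3 burn out
  FTTT.
  ..TTT
  ..FTT
  ..TT.
  .TTTT
Step 3: 4 trees catch fire, 2 burn out
  .FTT.
  ..FTT
  ...FT
  ..FT.
  .TTTT

.FTT.
..FTT
...FT
..FT.
.TTTT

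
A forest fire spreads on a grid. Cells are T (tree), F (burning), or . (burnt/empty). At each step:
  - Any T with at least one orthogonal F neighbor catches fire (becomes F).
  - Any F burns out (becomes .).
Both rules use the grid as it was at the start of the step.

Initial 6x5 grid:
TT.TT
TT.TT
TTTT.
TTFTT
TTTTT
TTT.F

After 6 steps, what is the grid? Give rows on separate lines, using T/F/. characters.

Step 1: 5 trees catch fire, 2 burn out
  TT.TT
  TT.TT
  TTFT.
  TF.FT
  TTFTF
  TTT..
Step 2: 7 trees catch fire, 5 burn out
  TT.TT
  TT.TT
  TF.F.
  F...F
  TF.F.
  TTF..
Step 3: 5 trees catch fire, 7 burn out
  TT.TT
  TF.FT
  F....
  .....
  F....
  TF...
Step 4: 5 trees catch fire, 5 burn out
  TF.FT
  F...F
  .....
  .....
  .....
  F....
Step 5: 2 trees catch fire, 5 burn out
  F...F
  .....
  .....
  .....
  .....
  .....
Step 6: 0 trees catch fire, 2 burn out
  .....
  .....
  .....
  .....
  .....
  .....

.....
.....
.....
.....
.....
.....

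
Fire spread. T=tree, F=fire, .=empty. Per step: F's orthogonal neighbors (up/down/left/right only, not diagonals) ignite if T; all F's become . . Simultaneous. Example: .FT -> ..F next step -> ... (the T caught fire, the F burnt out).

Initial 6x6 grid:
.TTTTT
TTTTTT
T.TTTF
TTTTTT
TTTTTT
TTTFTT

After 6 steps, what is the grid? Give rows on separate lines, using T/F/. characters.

Step 1: 6 trees catch fire, 2 burn out
  .TTTTT
  TTTTTF
  T.TTF.
  TTTTTF
  TTTFTT
  TTF.FT
Step 2: 10 trees catch fire, 6 burn out
  .TTTTF
  TTTTF.
  T.TF..
  TTTFF.
  TTF.FF
  TF...F
Step 3: 6 trees catch fire, 10 burn out
  .TTTF.
  TTTF..
  T.F...
  TTF...
  TF....
  F.....
Step 4: 4 trees catch fire, 6 burn out
  .TTF..
  TTF...
  T.....
  TF....
  F.....
  ......
Step 5: 3 trees catch fire, 4 burn out
  .TF...
  TF....
  T.....
  F.....
  ......
  ......
Step 6: 3 trees catch fire, 3 burn out
  .F....
  F.....
  F.....
  ......
  ......
  ......

.F....
F.....
F.....
......
......
......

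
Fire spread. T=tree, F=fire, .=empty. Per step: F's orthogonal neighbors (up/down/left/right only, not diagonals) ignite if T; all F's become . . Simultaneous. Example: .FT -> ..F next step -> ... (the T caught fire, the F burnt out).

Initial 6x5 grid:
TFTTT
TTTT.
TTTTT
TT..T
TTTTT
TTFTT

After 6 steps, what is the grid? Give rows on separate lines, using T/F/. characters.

Step 1: 6 trees catch fire, 2 burn out
  F.FTT
  TFTT.
  TTTTT
  TT..T
  TTFTT
  TF.FT
Step 2: 8 trees catch fire, 6 burn out
  ...FT
  F.FT.
  TFTTT
  TT..T
  TF.FT
  F...F
Step 3: 7 trees catch fire, 8 burn out
  ....F
  ...F.
  F.FTT
  TF..T
  F...F
  .....
Step 4: 3 trees catch fire, 7 burn out
  .....
  .....
  ...FT
  F...F
  .....
  .....
Step 5: 1 trees catch fire, 3 burn out
  .....
  .....
  ....F
  .....
  .....
  .....
Step 6: 0 trees catch fire, 1 burn out
  .....
  .....
  .....
  .....
  .....
  .....

.....
.....
.....
.....
.....
.....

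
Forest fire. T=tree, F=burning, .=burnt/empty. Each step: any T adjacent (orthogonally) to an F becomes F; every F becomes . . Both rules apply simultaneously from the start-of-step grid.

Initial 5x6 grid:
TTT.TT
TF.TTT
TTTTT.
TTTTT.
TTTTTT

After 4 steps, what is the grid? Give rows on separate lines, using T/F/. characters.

Step 1: 3 trees catch fire, 1 burn out
  TFT.TT
  F..TTT
  TFTTT.
  TTTTT.
  TTTTTT
Step 2: 5 trees catch fire, 3 burn out
  F.F.TT
  ...TTT
  F.FTT.
  TFTTT.
  TTTTTT
Step 3: 4 trees catch fire, 5 burn out
  ....TT
  ...TTT
  ...FT.
  F.FTT.
  TFTTTT
Step 4: 5 trees catch fire, 4 burn out
  ....TT
  ...FTT
  ....F.
  ...FT.
  F.FTTT

....TT
...FTT
....F.
...FT.
F.FTTT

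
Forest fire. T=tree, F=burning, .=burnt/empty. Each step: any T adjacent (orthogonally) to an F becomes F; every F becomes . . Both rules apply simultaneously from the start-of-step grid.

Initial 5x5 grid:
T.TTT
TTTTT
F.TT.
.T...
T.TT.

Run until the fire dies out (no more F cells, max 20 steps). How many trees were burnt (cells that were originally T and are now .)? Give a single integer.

Step 1: +1 fires, +1 burnt (F count now 1)
Step 2: +2 fires, +1 burnt (F count now 2)
Step 3: +1 fires, +2 burnt (F count now 1)
Step 4: +3 fires, +1 burnt (F count now 3)
Step 5: +3 fires, +3 burnt (F count now 3)
Step 6: +1 fires, +3 burnt (F count now 1)
Step 7: +0 fires, +1 burnt (F count now 0)
Fire out after step 7
Initially T: 15, now '.': 21
Total burnt (originally-T cells now '.'): 11

Answer: 11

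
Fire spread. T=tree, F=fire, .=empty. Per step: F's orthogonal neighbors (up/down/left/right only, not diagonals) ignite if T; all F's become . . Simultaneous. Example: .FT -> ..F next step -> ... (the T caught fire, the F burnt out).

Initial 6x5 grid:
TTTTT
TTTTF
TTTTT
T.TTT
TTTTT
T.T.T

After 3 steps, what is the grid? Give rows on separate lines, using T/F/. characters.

Step 1: 3 trees catch fire, 1 burn out
  TTTTF
  TTTF.
  TTTTF
  T.TTT
  TTTTT
  T.T.T
Step 2: 4 trees catch fire, 3 burn out
  TTTF.
  TTF..
  TTTF.
  T.TTF
  TTTTT
  T.T.T
Step 3: 5 trees catch fire, 4 burn out
  TTF..
  TF...
  TTF..
  T.TF.
  TTTTF
  T.T.T

TTF..
TF...
TTF..
T.TF.
TTTTF
T.T.T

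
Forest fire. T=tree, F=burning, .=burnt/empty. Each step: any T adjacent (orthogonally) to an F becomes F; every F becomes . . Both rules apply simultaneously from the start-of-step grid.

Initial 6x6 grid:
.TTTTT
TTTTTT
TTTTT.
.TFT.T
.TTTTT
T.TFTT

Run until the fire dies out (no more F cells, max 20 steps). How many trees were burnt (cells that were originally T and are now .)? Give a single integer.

Step 1: +7 fires, +2 burnt (F count now 7)
Step 2: +6 fires, +7 burnt (F count now 6)
Step 3: +6 fires, +6 burnt (F count now 6)
Step 4: +5 fires, +6 burnt (F count now 5)
Step 5: +2 fires, +5 burnt (F count now 2)
Step 6: +1 fires, +2 burnt (F count now 1)
Step 7: +0 fires, +1 burnt (F count now 0)
Fire out after step 7
Initially T: 28, now '.': 35
Total burnt (originally-T cells now '.'): 27

Answer: 27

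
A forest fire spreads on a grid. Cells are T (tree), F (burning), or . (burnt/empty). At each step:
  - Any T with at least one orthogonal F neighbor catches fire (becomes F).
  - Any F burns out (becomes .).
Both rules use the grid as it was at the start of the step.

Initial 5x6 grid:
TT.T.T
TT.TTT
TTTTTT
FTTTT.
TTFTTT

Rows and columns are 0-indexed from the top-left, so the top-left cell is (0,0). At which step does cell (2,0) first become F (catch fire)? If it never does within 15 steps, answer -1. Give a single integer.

Step 1: cell (2,0)='F' (+6 fires, +2 burnt)
  -> target ignites at step 1
Step 2: cell (2,0)='.' (+5 fires, +6 burnt)
Step 3: cell (2,0)='.' (+5 fires, +5 burnt)
Step 4: cell (2,0)='.' (+3 fires, +5 burnt)
Step 5: cell (2,0)='.' (+3 fires, +3 burnt)
Step 6: cell (2,0)='.' (+1 fires, +3 burnt)
Step 7: cell (2,0)='.' (+1 fires, +1 burnt)
Step 8: cell (2,0)='.' (+0 fires, +1 burnt)
  fire out at step 8

1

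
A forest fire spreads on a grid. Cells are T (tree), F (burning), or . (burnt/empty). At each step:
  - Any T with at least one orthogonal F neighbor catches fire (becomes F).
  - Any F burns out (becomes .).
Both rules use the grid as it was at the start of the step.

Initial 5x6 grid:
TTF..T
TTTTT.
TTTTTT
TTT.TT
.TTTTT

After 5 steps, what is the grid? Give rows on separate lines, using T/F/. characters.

Step 1: 2 trees catch fire, 1 burn out
  TF...T
  TTFTT.
  TTTTTT
  TTT.TT
  .TTTTT
Step 2: 4 trees catch fire, 2 burn out
  F....T
  TF.FT.
  TTFTTT
  TTT.TT
  .TTTTT
Step 3: 5 trees catch fire, 4 burn out
  .....T
  F...F.
  TF.FTT
  TTF.TT
  .TTTTT
Step 4: 4 trees catch fire, 5 burn out
  .....T
  ......
  F...FT
  TF..TT
  .TFTTT
Step 5: 5 trees catch fire, 4 burn out
  .....T
  ......
  .....F
  F...FT
  .F.FTT

.....T
......
.....F
F...FT
.F.FTT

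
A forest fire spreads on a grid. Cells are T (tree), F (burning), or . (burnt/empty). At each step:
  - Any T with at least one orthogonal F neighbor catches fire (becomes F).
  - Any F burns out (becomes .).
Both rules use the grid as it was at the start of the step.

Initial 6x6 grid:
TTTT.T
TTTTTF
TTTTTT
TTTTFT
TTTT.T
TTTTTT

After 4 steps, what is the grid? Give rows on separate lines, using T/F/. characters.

Step 1: 6 trees catch fire, 2 burn out
  TTTT.F
  TTTTF.
  TTTTFF
  TTTF.F
  TTTT.T
  TTTTTT
Step 2: 5 trees catch fire, 6 burn out
  TTTT..
  TTTF..
  TTTF..
  TTF...
  TTTF.F
  TTTTTT
Step 3: 7 trees catch fire, 5 burn out
  TTTF..
  TTF...
  TTF...
  TF....
  TTF...
  TTTFTF
Step 4: 7 trees catch fire, 7 burn out
  TTF...
  TF....
  TF....
  F.....
  TF....
  TTF.F.

TTF...
TF....
TF....
F.....
TF....
TTF.F.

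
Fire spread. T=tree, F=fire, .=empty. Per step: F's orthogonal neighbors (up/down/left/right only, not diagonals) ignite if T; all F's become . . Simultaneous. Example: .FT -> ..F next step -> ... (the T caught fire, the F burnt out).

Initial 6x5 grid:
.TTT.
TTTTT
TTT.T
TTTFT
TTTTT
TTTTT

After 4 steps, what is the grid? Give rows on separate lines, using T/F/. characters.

Step 1: 3 trees catch fire, 1 burn out
  .TTT.
  TTTTT
  TTT.T
  TTF.F
  TTTFT
  TTTTT
Step 2: 6 trees catch fire, 3 burn out
  .TTT.
  TTTTT
  TTF.F
  TF...
  TTF.F
  TTTFT
Step 3: 7 trees catch fire, 6 burn out
  .TTT.
  TTFTF
  TF...
  F....
  TF...
  TTF.F
Step 4: 6 trees catch fire, 7 burn out
  .TFT.
  TF.F.
  F....
  .....
  F....
  TF...

.TFT.
TF.F.
F....
.....
F....
TF...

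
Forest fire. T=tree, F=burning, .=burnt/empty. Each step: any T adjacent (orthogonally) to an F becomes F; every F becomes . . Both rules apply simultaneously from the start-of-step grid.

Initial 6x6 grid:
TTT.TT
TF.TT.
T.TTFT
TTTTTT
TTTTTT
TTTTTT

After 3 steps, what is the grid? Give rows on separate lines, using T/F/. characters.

Step 1: 6 trees catch fire, 2 burn out
  TFT.TT
  F..TF.
  T.TF.F
  TTTTFT
  TTTTTT
  TTTTTT
Step 2: 9 trees catch fire, 6 burn out
  F.F.FT
  ...F..
  F.F...
  TTTF.F
  TTTTFT
  TTTTTT
Step 3: 6 trees catch fire, 9 burn out
  .....F
  ......
  ......
  FTF...
  TTTF.F
  TTTTFT

.....F
......
......
FTF...
TTTF.F
TTTTFT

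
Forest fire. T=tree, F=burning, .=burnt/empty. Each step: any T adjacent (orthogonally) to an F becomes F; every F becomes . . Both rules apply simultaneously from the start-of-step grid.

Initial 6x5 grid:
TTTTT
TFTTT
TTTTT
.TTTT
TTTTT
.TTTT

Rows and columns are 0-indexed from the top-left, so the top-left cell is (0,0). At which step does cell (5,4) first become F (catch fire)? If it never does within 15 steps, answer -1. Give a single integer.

Step 1: cell (5,4)='T' (+4 fires, +1 burnt)
Step 2: cell (5,4)='T' (+6 fires, +4 burnt)
Step 3: cell (5,4)='T' (+5 fires, +6 burnt)
Step 4: cell (5,4)='T' (+6 fires, +5 burnt)
Step 5: cell (5,4)='T' (+3 fires, +6 burnt)
Step 6: cell (5,4)='T' (+2 fires, +3 burnt)
Step 7: cell (5,4)='F' (+1 fires, +2 burnt)
  -> target ignites at step 7
Step 8: cell (5,4)='.' (+0 fires, +1 burnt)
  fire out at step 8

7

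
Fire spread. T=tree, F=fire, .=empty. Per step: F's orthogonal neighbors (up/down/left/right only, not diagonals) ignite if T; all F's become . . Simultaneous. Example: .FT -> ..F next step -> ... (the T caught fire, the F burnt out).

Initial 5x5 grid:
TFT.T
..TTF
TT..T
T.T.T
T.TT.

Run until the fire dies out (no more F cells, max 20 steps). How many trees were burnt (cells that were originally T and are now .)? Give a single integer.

Step 1: +5 fires, +2 burnt (F count now 5)
Step 2: +2 fires, +5 burnt (F count now 2)
Step 3: +0 fires, +2 burnt (F count now 0)
Fire out after step 3
Initially T: 14, now '.': 18
Total burnt (originally-T cells now '.'): 7

Answer: 7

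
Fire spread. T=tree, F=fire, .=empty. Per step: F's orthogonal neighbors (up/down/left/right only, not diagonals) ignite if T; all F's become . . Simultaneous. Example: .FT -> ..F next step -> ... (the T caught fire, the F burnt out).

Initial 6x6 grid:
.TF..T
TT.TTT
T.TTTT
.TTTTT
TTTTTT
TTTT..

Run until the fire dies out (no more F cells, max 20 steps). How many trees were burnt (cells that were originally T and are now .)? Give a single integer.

Step 1: +1 fires, +1 burnt (F count now 1)
Step 2: +1 fires, +1 burnt (F count now 1)
Step 3: +1 fires, +1 burnt (F count now 1)
Step 4: +1 fires, +1 burnt (F count now 1)
Step 5: +0 fires, +1 burnt (F count now 0)
Fire out after step 5
Initially T: 27, now '.': 13
Total burnt (originally-T cells now '.'): 4

Answer: 4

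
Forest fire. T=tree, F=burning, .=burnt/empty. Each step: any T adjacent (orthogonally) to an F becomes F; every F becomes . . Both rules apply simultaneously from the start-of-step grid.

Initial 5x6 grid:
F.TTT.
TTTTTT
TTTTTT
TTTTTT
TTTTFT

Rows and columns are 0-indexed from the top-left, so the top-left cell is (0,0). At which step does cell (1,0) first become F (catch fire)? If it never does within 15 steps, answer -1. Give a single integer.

Step 1: cell (1,0)='F' (+4 fires, +2 burnt)
  -> target ignites at step 1
Step 2: cell (1,0)='.' (+6 fires, +4 burnt)
Step 3: cell (1,0)='.' (+8 fires, +6 burnt)
Step 4: cell (1,0)='.' (+7 fires, +8 burnt)
Step 5: cell (1,0)='.' (+1 fires, +7 burnt)
Step 6: cell (1,0)='.' (+0 fires, +1 burnt)
  fire out at step 6

1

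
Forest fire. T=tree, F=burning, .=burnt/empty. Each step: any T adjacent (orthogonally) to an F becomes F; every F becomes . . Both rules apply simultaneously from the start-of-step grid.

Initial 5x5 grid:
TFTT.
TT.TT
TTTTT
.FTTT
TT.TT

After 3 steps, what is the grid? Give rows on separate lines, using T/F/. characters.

Step 1: 6 trees catch fire, 2 burn out
  F.FT.
  TF.TT
  TFTTT
  ..FTT
  TF.TT
Step 2: 6 trees catch fire, 6 burn out
  ...F.
  F..TT
  F.FTT
  ...FT
  F..TT
Step 3: 4 trees catch fire, 6 burn out
  .....
  ...FT
  ...FT
  ....F
  ...FT

.....
...FT
...FT
....F
...FT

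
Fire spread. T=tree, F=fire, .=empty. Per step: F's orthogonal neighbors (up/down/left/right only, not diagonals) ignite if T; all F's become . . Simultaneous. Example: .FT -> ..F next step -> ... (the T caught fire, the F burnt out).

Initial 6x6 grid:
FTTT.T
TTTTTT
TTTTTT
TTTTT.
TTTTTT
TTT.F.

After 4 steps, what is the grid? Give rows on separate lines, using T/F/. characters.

Step 1: 3 trees catch fire, 2 burn out
  .FTT.T
  FTTTTT
  TTTTTT
  TTTTT.
  TTTTFT
  TTT...
Step 2: 6 trees catch fire, 3 burn out
  ..FT.T
  .FTTTT
  FTTTTT
  TTTTF.
  TTTF.F
  TTT...
Step 3: 7 trees catch fire, 6 burn out
  ...F.T
  ..FTTT
  .FTTFT
  FTTF..
  TTF...
  TTT...
Step 4: 10 trees catch fire, 7 burn out
  .....T
  ...FFT
  ..FF.F
  .FF...
  FF....
  TTF...

.....T
...FFT
..FF.F
.FF...
FF....
TTF...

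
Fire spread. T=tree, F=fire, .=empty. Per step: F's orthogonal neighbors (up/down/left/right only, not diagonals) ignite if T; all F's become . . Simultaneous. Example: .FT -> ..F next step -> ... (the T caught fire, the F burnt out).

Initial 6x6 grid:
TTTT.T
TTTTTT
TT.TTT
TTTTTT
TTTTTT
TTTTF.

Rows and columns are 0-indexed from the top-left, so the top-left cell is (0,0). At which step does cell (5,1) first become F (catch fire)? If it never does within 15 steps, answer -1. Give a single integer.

Step 1: cell (5,1)='T' (+2 fires, +1 burnt)
Step 2: cell (5,1)='T' (+4 fires, +2 burnt)
Step 3: cell (5,1)='F' (+5 fires, +4 burnt)
  -> target ignites at step 3
Step 4: cell (5,1)='.' (+6 fires, +5 burnt)
Step 5: cell (5,1)='.' (+4 fires, +6 burnt)
Step 6: cell (5,1)='.' (+5 fires, +4 burnt)
Step 7: cell (5,1)='.' (+3 fires, +5 burnt)
Step 8: cell (5,1)='.' (+2 fires, +3 burnt)
Step 9: cell (5,1)='.' (+1 fires, +2 burnt)
Step 10: cell (5,1)='.' (+0 fires, +1 burnt)
  fire out at step 10

3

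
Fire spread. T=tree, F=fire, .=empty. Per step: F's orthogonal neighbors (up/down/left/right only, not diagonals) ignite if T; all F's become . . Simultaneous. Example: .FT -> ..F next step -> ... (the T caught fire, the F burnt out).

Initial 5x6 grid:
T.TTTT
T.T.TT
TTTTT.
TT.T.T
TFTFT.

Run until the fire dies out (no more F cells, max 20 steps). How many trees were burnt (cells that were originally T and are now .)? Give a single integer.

Step 1: +5 fires, +2 burnt (F count now 5)
Step 2: +3 fires, +5 burnt (F count now 3)
Step 3: +3 fires, +3 burnt (F count now 3)
Step 4: +3 fires, +3 burnt (F count now 3)
Step 5: +4 fires, +3 burnt (F count now 4)
Step 6: +2 fires, +4 burnt (F count now 2)
Step 7: +0 fires, +2 burnt (F count now 0)
Fire out after step 7
Initially T: 21, now '.': 29
Total burnt (originally-T cells now '.'): 20

Answer: 20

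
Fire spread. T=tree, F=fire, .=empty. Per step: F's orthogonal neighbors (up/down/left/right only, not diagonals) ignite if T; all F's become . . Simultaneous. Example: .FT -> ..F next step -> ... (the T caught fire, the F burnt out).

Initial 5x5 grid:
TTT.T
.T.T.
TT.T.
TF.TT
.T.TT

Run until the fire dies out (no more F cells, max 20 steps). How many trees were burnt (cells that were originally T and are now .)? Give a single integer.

Answer: 8

Derivation:
Step 1: +3 fires, +1 burnt (F count now 3)
Step 2: +2 fires, +3 burnt (F count now 2)
Step 3: +1 fires, +2 burnt (F count now 1)
Step 4: +2 fires, +1 burnt (F count now 2)
Step 5: +0 fires, +2 burnt (F count now 0)
Fire out after step 5
Initially T: 15, now '.': 18
Total burnt (originally-T cells now '.'): 8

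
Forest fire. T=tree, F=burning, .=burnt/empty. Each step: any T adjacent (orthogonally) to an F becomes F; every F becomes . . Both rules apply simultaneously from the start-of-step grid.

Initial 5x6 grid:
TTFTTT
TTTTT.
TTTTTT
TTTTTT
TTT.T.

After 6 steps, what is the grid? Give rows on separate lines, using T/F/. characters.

Step 1: 3 trees catch fire, 1 burn out
  TF.FTT
  TTFTT.
  TTTTTT
  TTTTTT
  TTT.T.
Step 2: 5 trees catch fire, 3 burn out
  F...FT
  TF.FT.
  TTFTTT
  TTTTTT
  TTT.T.
Step 3: 6 trees catch fire, 5 burn out
  .....F
  F...F.
  TF.FTT
  TTFTTT
  TTT.T.
Step 4: 5 trees catch fire, 6 burn out
  ......
  ......
  F...FT
  TF.FTT
  TTF.T.
Step 5: 4 trees catch fire, 5 burn out
  ......
  ......
  .....F
  F...FT
  TF..T.
Step 6: 3 trees catch fire, 4 burn out
  ......
  ......
  ......
  .....F
  F...F.

......
......
......
.....F
F...F.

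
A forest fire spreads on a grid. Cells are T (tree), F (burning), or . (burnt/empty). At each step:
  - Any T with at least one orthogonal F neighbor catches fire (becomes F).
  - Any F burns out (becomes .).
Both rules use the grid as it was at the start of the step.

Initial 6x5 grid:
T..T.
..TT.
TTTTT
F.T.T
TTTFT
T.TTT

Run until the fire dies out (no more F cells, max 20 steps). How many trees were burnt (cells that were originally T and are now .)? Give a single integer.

Answer: 18

Derivation:
Step 1: +5 fires, +2 burnt (F count now 5)
Step 2: +7 fires, +5 burnt (F count now 7)
Step 3: +2 fires, +7 burnt (F count now 2)
Step 4: +2 fires, +2 burnt (F count now 2)
Step 5: +1 fires, +2 burnt (F count now 1)
Step 6: +1 fires, +1 burnt (F count now 1)
Step 7: +0 fires, +1 burnt (F count now 0)
Fire out after step 7
Initially T: 19, now '.': 29
Total burnt (originally-T cells now '.'): 18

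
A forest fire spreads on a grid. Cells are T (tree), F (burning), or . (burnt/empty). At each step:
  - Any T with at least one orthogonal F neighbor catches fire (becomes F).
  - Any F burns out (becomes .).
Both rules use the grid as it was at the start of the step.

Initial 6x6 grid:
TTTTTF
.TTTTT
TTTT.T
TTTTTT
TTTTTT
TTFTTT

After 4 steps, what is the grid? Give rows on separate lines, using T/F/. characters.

Step 1: 5 trees catch fire, 2 burn out
  TTTTF.
  .TTTTF
  TTTT.T
  TTTTTT
  TTFTTT
  TF.FTT
Step 2: 8 trees catch fire, 5 burn out
  TTTF..
  .TTTF.
  TTTT.F
  TTFTTT
  TF.FTT
  F...FT
Step 3: 9 trees catch fire, 8 burn out
  TTF...
  .TTF..
  TTFT..
  TF.FTF
  F...FT
  .....F
Step 4: 7 trees catch fire, 9 burn out
  TF....
  .TF...
  TF.F..
  F...F.
  .....F
  ......

TF....
.TF...
TF.F..
F...F.
.....F
......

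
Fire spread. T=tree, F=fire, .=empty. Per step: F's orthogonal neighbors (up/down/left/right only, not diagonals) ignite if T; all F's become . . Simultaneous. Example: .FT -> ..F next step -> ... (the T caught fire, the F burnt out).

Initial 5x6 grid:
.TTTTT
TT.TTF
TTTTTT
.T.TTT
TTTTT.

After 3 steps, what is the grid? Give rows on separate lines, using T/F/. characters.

Step 1: 3 trees catch fire, 1 burn out
  .TTTTF
  TT.TF.
  TTTTTF
  .T.TTT
  TTTTT.
Step 2: 4 trees catch fire, 3 burn out
  .TTTF.
  TT.F..
  TTTTF.
  .T.TTF
  TTTTT.
Step 3: 3 trees catch fire, 4 burn out
  .TTF..
  TT....
  TTTF..
  .T.TF.
  TTTTT.

.TTF..
TT....
TTTF..
.T.TF.
TTTTT.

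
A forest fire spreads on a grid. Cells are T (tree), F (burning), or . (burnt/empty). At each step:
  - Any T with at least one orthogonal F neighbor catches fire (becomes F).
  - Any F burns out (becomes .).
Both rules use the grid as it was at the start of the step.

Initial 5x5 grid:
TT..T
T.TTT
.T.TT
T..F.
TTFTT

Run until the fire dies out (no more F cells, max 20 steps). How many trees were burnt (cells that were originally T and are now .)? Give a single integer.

Step 1: +3 fires, +2 burnt (F count now 3)
Step 2: +4 fires, +3 burnt (F count now 4)
Step 3: +3 fires, +4 burnt (F count now 3)
Step 4: +1 fires, +3 burnt (F count now 1)
Step 5: +0 fires, +1 burnt (F count now 0)
Fire out after step 5
Initially T: 15, now '.': 21
Total burnt (originally-T cells now '.'): 11

Answer: 11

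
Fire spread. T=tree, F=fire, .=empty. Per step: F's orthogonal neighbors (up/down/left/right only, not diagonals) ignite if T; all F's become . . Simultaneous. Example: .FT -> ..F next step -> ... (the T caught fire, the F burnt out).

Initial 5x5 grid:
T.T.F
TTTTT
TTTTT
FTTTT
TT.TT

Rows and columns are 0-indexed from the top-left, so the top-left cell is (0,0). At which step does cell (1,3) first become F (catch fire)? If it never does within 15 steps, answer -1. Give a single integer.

Step 1: cell (1,3)='T' (+4 fires, +2 burnt)
Step 2: cell (1,3)='F' (+6 fires, +4 burnt)
  -> target ignites at step 2
Step 3: cell (1,3)='.' (+7 fires, +6 burnt)
Step 4: cell (1,3)='.' (+3 fires, +7 burnt)
Step 5: cell (1,3)='.' (+0 fires, +3 burnt)
  fire out at step 5

2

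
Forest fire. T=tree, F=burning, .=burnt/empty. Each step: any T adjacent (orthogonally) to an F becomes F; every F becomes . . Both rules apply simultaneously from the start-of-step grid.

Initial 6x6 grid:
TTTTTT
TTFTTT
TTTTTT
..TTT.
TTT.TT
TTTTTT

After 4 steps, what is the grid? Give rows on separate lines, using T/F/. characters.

Step 1: 4 trees catch fire, 1 burn out
  TTFTTT
  TF.FTT
  TTFTTT
  ..TTT.
  TTT.TT
  TTTTTT
Step 2: 7 trees catch fire, 4 burn out
  TF.FTT
  F...FT
  TF.FTT
  ..FTT.
  TTT.TT
  TTTTTT
Step 3: 7 trees catch fire, 7 burn out
  F...FT
  .....F
  F...FT
  ...FT.
  TTF.TT
  TTTTTT
Step 4: 5 trees catch fire, 7 burn out
  .....F
  ......
  .....F
  ....F.
  TF..TT
  TTFTTT

.....F
......
.....F
....F.
TF..TT
TTFTTT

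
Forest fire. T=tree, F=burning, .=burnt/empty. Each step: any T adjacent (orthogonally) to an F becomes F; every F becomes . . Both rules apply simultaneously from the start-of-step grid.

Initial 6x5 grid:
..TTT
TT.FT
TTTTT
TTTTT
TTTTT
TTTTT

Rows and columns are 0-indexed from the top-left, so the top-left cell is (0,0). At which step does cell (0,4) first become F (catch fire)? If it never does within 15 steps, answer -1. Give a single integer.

Step 1: cell (0,4)='T' (+3 fires, +1 burnt)
Step 2: cell (0,4)='F' (+5 fires, +3 burnt)
  -> target ignites at step 2
Step 3: cell (0,4)='.' (+4 fires, +5 burnt)
Step 4: cell (0,4)='.' (+6 fires, +4 burnt)
Step 5: cell (0,4)='.' (+5 fires, +6 burnt)
Step 6: cell (0,4)='.' (+2 fires, +5 burnt)
Step 7: cell (0,4)='.' (+1 fires, +2 burnt)
Step 8: cell (0,4)='.' (+0 fires, +1 burnt)
  fire out at step 8

2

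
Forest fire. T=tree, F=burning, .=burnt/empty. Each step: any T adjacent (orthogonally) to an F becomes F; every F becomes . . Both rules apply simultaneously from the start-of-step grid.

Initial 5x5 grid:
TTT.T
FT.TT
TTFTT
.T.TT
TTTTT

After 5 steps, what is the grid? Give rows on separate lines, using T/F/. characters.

Step 1: 5 trees catch fire, 2 burn out
  FTT.T
  .F.TT
  FF.FT
  .T.TT
  TTTTT
Step 2: 5 trees catch fire, 5 burn out
  .FT.T
  ...FT
  ....F
  .F.FT
  TTTTT
Step 3: 5 trees catch fire, 5 burn out
  ..F.T
  ....F
  .....
  ....F
  TFTFT
Step 4: 4 trees catch fire, 5 burn out
  ....F
  .....
  .....
  .....
  F.F.F
Step 5: 0 trees catch fire, 4 burn out
  .....
  .....
  .....
  .....
  .....

.....
.....
.....
.....
.....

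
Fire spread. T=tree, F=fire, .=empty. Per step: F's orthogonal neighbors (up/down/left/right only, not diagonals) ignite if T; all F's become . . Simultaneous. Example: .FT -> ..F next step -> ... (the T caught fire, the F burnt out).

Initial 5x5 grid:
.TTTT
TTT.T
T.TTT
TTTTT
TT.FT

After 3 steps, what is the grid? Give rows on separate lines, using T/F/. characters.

Step 1: 2 trees catch fire, 1 burn out
  .TTTT
  TTT.T
  T.TTT
  TTTFT
  TT..F
Step 2: 3 trees catch fire, 2 burn out
  .TTTT
  TTT.T
  T.TFT
  TTF.F
  TT...
Step 3: 3 trees catch fire, 3 burn out
  .TTTT
  TTT.T
  T.F.F
  TF...
  TT...

.TTTT
TTT.T
T.F.F
TF...
TT...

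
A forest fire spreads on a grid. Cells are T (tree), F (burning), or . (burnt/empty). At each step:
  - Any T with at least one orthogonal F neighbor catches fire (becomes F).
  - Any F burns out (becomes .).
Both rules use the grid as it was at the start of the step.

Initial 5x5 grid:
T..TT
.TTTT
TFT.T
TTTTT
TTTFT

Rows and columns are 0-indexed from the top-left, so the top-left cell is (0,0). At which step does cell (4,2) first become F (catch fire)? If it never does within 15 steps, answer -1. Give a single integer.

Step 1: cell (4,2)='F' (+7 fires, +2 burnt)
  -> target ignites at step 1
Step 2: cell (4,2)='.' (+5 fires, +7 burnt)
Step 3: cell (4,2)='.' (+3 fires, +5 burnt)
Step 4: cell (4,2)='.' (+2 fires, +3 burnt)
Step 5: cell (4,2)='.' (+1 fires, +2 burnt)
Step 6: cell (4,2)='.' (+0 fires, +1 burnt)
  fire out at step 6

1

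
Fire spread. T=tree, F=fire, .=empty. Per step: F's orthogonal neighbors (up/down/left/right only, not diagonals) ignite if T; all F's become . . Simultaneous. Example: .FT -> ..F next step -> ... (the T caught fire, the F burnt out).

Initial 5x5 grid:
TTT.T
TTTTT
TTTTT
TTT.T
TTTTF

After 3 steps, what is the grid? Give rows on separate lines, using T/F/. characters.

Step 1: 2 trees catch fire, 1 burn out
  TTT.T
  TTTTT
  TTTTT
  TTT.F
  TTTF.
Step 2: 2 trees catch fire, 2 burn out
  TTT.T
  TTTTT
  TTTTF
  TTT..
  TTF..
Step 3: 4 trees catch fire, 2 burn out
  TTT.T
  TTTTF
  TTTF.
  TTF..
  TF...

TTT.T
TTTTF
TTTF.
TTF..
TF...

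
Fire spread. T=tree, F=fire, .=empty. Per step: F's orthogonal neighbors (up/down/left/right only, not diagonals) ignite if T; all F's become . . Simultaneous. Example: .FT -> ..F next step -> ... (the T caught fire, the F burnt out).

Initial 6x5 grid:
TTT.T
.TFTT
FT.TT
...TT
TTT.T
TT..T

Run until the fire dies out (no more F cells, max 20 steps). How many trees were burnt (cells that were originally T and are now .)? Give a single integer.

Step 1: +4 fires, +2 burnt (F count now 4)
Step 2: +3 fires, +4 burnt (F count now 3)
Step 3: +4 fires, +3 burnt (F count now 4)
Step 4: +1 fires, +4 burnt (F count now 1)
Step 5: +1 fires, +1 burnt (F count now 1)
Step 6: +1 fires, +1 burnt (F count now 1)
Step 7: +0 fires, +1 burnt (F count now 0)
Fire out after step 7
Initially T: 19, now '.': 25
Total burnt (originally-T cells now '.'): 14

Answer: 14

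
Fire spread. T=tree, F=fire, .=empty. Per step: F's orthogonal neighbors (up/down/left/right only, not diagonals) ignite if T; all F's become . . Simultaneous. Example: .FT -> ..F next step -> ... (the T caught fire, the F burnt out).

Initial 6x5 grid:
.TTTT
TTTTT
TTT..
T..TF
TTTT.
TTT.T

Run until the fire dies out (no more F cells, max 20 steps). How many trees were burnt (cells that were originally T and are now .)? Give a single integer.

Answer: 21

Derivation:
Step 1: +1 fires, +1 burnt (F count now 1)
Step 2: +1 fires, +1 burnt (F count now 1)
Step 3: +1 fires, +1 burnt (F count now 1)
Step 4: +2 fires, +1 burnt (F count now 2)
Step 5: +2 fires, +2 burnt (F count now 2)
Step 6: +2 fires, +2 burnt (F count now 2)
Step 7: +1 fires, +2 burnt (F count now 1)
Step 8: +2 fires, +1 burnt (F count now 2)
Step 9: +2 fires, +2 burnt (F count now 2)
Step 10: +2 fires, +2 burnt (F count now 2)
Step 11: +2 fires, +2 burnt (F count now 2)
Step 12: +2 fires, +2 burnt (F count now 2)
Step 13: +1 fires, +2 burnt (F count now 1)
Step 14: +0 fires, +1 burnt (F count now 0)
Fire out after step 14
Initially T: 22, now '.': 29
Total burnt (originally-T cells now '.'): 21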